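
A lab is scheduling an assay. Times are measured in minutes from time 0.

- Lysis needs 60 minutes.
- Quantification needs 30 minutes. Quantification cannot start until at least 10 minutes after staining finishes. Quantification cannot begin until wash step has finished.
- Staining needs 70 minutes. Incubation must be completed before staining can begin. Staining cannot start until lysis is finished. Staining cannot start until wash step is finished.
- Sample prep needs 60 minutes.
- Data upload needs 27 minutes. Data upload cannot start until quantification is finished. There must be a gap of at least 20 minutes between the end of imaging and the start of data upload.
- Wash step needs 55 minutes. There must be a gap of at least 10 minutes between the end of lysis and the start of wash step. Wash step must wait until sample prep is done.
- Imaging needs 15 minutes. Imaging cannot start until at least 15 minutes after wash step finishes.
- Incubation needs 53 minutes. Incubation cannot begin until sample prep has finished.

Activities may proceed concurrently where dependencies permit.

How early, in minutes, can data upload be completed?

Nothing blocks lysis, so it runs from minute 0 to minute 60.
Nothing blocks sample prep, so it runs from minute 0 to minute 60.
Wash step cannot start until lysis (finishes minute 60, plus 10-minute gap → minute 70); sample prep (finishes minute 60). The controlling bound is minute 70, so wash step finishes at 70 + 55 = minute 125.
Imaging waits on wash step (finishes minute 125, plus 15-minute gap → minute 140), so it starts at minute 140 and finishes at 140 + 15 = minute 155.
After sample prep (finishes minute 60), incubation can start at minute 60 and finishes at minute 113.
Staining has to wait for incubation (finishes minute 113); lysis (finishes minute 60); wash step (finishes minute 125). The latest of these is minute 125, so staining runs minute 125 to 125 + 70 = minute 195.
Quantification needs all of staining (finishes minute 195, plus 10-minute gap → minute 205); wash step (finishes minute 125). That puts its earliest start at minute 205; it finishes at 205 + 30 = minute 235.
For data upload: quantification (finishes minute 235); imaging (finishes minute 155, plus 20-minute gap → minute 175). Taking the maximum gives a start of minute 235, and it finishes at 235 + 27 = minute 262.

262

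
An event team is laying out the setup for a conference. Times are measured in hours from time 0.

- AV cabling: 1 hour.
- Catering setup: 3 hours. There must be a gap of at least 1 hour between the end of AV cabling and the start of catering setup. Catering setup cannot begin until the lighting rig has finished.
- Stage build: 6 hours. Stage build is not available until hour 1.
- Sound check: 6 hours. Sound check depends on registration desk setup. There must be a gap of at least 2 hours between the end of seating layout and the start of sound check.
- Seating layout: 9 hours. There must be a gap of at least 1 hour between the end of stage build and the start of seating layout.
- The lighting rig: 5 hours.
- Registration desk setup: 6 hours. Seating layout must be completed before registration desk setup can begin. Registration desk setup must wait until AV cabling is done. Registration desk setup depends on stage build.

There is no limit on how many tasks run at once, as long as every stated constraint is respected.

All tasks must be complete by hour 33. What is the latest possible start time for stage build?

Sound check has no dependents, so it just needs to finish by hour 33. Starting by 33 − 6 = hour 27 achieves that.
Registration desk setup feeds into sound check (must start by hour 27); so registration desk setup must finish by hour 27 and therefore start by hour 21.
For seating layout: registration desk setup (must start by hour 21); sound check (must start by hour 27, minus 2-hour gap → hour 25). The most restrictive is hour 21; with a 9-hour duration, seating layout must start by hour 12.
Stage build must finish in time for seating layout (must start by hour 12, minus 1-hour gap → hour 11); registration desk setup (must start by hour 21). The tightest is hour 11, so stage build must start by 11 − 6 = hour 5.

5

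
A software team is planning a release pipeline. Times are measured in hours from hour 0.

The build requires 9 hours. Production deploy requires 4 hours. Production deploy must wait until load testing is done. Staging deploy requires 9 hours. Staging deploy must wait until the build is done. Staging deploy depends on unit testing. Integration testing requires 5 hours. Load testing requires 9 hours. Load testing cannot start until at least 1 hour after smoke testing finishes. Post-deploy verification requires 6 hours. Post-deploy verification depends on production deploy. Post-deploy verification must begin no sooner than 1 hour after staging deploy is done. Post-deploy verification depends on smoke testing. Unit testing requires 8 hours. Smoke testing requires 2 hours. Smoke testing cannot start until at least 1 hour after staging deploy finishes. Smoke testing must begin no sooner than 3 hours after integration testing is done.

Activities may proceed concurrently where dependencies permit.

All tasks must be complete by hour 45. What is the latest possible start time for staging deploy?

13

Post-deploy verification must finish by hour 45; it takes 6 hours, so it must start by 45 − 6 = hour 39.
Production deploy has to be done before post-deploy verification (must start by hour 39). That means finishing by hour 39, i.e. starting by 39 − 4 = hour 35.
Since production deploy (must start by hour 35) depends on it, load testing must finish by hour 35. Backing off its 9-hour duration gives a latest start of hour 26.
For smoke testing: load testing (must start by hour 26, minus 1-hour gap → hour 25); post-deploy verification (must start by hour 39). The most restrictive is hour 25; with a 2-hour duration, smoke testing must start by hour 23.
Staging deploy must finish in time for smoke testing (must start by hour 23, minus 1-hour gap → hour 22); post-deploy verification (must start by hour 39, minus 1-hour gap → hour 38). The tightest is hour 22, so staging deploy must start by 22 − 9 = hour 13.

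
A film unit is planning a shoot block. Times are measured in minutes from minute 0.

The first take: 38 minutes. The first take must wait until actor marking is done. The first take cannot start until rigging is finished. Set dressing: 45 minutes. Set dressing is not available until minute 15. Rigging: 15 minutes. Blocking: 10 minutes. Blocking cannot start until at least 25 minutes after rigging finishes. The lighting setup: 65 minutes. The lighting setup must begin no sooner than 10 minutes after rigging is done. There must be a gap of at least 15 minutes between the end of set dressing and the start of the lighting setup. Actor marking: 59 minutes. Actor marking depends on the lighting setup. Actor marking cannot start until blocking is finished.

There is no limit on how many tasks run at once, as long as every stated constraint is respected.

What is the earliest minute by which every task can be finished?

Set dressing cannot begin until its own release at minute 15. It runs from minute 15 to 15 + 45 = minute 60.
Rigging has no prerequisites, so it starts at minute 0 and finishes at minute 15.
Blocking cannot begin until rigging (finishes minute 15, plus 25-minute gap → minute 40). It runs from minute 40 to 40 + 10 = minute 50.
The lighting setup needs all of rigging (finishes minute 15, plus 10-minute gap → minute 25); set dressing (finishes minute 60, plus 15-minute gap → minute 75). That puts its earliest start at minute 75; it finishes at 75 + 65 = minute 140.
Actor marking needs all of the lighting setup (finishes minute 140); blocking (finishes minute 50). That puts its earliest start at minute 140; it finishes at 140 + 59 = minute 199.
For the first take: actor marking (finishes minute 199); rigging (finishes minute 15). Taking the maximum gives a start of minute 199, and it finishes at 199 + 38 = minute 237.
All tasks are finished once the last one completes. Finish times: Rigging at 15, Set dressing at 60, The lighting setup at 140, Blocking at 50, Actor marking at 199, The first take at 237. The latest is minute 237.

237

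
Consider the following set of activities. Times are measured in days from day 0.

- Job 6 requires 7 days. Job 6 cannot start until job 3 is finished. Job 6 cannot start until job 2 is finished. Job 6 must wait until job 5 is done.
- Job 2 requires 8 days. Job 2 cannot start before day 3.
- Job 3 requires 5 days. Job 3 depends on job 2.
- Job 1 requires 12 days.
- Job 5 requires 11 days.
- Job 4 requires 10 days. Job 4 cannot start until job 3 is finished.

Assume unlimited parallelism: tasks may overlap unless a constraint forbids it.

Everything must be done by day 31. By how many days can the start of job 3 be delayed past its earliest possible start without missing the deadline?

5

Job 2 waits on its own release at day 3, so it starts at day 3 and finishes at 3 + 8 = day 11.
Job 3 waits on job 2 (finishes day 11), so it starts at day 11 and finishes at 11 + 5 = day 16.

Working backward from the deadline:
Job 4 has no dependents, so it just needs to finish by day 31. Starting by 31 − 10 = day 21 achieves that.
Job 6 has no dependents, so it just needs to finish by day 31. Starting by 31 − 7 = day 24 achieves that.
Job 3 must finish in time for job 4 (must start by day 21); job 6 (must start by day 24). The tightest is day 21, so job 3 must start by 21 − 5 = day 16.
So job 3 can start as early as day 11 and as late as day 16, giving 16 − 11 = 5 days of slack.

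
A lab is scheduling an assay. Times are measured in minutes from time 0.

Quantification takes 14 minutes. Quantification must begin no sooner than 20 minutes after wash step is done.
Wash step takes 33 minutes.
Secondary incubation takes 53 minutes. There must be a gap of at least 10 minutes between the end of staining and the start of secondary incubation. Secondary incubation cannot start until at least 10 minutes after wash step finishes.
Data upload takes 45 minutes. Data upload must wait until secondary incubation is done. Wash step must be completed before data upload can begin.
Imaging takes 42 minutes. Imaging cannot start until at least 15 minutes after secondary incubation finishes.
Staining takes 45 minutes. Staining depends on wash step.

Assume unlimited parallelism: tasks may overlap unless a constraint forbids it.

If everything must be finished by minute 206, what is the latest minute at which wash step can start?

To finish by minute 206, imaging (duration 42) must start no later than minute 164.
Data upload must finish by minute 206; it takes 45 minutes, so it must start by 206 − 45 = minute 161.
Secondary incubation feeds imaging (must start by minute 164, minus 15-minute gap → minute 149); data upload (must start by minute 161). Taking the minimum, secondary incubation must finish by minute 149 and start by 149 − 53 = minute 96.
Staining has to be done before secondary incubation (must start by minute 96, minus 10-minute gap → minute 86). That means finishing by minute 86, i.e. starting by 86 − 45 = minute 41.
Nothing follows quantification; the deadline of minute 206 is its only limit. It must start by 206 − 14 = minute 192.
For wash step: staining (must start by minute 41); secondary incubation (must start by minute 96, minus 10-minute gap → minute 86); quantification (must start by minute 192, minus 20-minute gap → minute 172); data upload (must start by minute 161). The most restrictive is minute 41; with a 33-minute duration, wash step must start by minute 8.

8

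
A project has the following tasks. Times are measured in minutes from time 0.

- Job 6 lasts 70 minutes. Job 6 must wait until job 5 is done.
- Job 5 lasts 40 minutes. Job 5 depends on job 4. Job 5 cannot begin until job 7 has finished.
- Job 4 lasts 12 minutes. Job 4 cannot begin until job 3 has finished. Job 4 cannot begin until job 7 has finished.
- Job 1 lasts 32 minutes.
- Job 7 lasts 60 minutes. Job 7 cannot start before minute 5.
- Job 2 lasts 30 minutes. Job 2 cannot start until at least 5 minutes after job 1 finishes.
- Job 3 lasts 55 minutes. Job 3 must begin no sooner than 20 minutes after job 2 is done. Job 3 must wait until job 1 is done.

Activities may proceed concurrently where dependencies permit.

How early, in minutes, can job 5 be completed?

194

Job 7 cannot begin until its own release at minute 5. It runs from minute 5 to 5 + 60 = minute 65.
Job 1 has no prerequisites, so it starts at minute 0 and finishes at minute 32.
After job 1 (finishes minute 32, plus 5-minute gap → minute 37), job 2 can start at minute 37 and finishes at minute 67.
For job 3: job 2 (finishes minute 67, plus 20-minute gap → minute 87); job 1 (finishes minute 32). Taking the maximum gives a start of minute 87, and it finishes at 87 + 55 = minute 142.
For job 4: job 3 (finishes minute 142); job 7 (finishes minute 65). Taking the maximum gives a start of minute 142, and it finishes at 142 + 12 = minute 154.
For job 5: job 4 (finishes minute 154); job 7 (finishes minute 65). Taking the maximum gives a start of minute 154, and it finishes at 154 + 40 = minute 194.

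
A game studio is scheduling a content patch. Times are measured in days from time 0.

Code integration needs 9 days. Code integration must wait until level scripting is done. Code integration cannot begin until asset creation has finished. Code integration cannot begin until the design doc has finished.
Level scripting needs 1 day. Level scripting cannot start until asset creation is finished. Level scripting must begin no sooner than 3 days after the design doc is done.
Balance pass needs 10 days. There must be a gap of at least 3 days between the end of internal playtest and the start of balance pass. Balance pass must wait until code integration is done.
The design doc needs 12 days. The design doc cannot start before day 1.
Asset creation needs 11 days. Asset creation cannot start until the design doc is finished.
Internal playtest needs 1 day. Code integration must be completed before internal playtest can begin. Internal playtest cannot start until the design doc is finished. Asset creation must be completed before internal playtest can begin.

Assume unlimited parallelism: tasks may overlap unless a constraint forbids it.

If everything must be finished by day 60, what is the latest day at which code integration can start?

Balance pass has no dependents, so it just needs to finish by day 60. Starting by 60 − 10 = day 50 achieves that.
Internal playtest has to be done before balance pass (must start by day 50, minus 3-day gap → day 47). That means finishing by day 47, i.e. starting by 47 − 1 = day 46.
Code integration must finish in time for internal playtest (must start by day 46); balance pass (must start by day 50). The tightest is day 46, so code integration must start by 46 − 9 = day 37.

37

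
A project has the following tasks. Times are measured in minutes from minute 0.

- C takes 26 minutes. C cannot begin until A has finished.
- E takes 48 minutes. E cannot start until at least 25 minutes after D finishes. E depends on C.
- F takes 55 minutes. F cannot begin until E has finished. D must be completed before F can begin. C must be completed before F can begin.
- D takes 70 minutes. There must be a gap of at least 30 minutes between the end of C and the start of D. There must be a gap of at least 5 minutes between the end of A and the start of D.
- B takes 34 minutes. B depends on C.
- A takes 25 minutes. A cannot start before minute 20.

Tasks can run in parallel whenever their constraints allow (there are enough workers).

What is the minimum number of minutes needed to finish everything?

299

A waits on its own release at minute 20, so it starts at minute 20 and finishes at 20 + 25 = minute 45.
C waits on A (finishes minute 45), so it starts at minute 45 and finishes at 45 + 26 = minute 71.
D has to wait for C (finishes minute 71, plus 30-minute gap → minute 101); A (finishes minute 45, plus 5-minute gap → minute 50). The latest of these is minute 101, so D runs minute 101 to 101 + 70 = minute 171.
E cannot start until D (finishes minute 171, plus 25-minute gap → minute 196); C (finishes minute 71). The controlling bound is minute 196, so E finishes at 196 + 48 = minute 244.
F needs all of E (finishes minute 244); D (finishes minute 171); C (finishes minute 71). That puts its earliest start at minute 244; it finishes at 244 + 55 = minute 299.
B cannot begin until C (finishes minute 71). It runs from minute 71 to 71 + 34 = minute 105.
All tasks are finished once the last one completes. Finish times: A at 45, B at 105, C at 71, D at 171, E at 244, F at 299. The latest is minute 299.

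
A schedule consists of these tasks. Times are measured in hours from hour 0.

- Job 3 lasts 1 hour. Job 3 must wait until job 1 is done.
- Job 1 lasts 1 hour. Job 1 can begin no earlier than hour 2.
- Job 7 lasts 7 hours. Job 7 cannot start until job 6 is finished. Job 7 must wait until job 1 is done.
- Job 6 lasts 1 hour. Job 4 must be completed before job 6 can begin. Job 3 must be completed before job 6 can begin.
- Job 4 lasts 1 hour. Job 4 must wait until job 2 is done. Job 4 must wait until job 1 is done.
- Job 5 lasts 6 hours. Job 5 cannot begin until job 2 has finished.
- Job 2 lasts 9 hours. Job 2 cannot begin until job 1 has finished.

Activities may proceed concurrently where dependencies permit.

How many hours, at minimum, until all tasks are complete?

Job 1 waits on its own release at hour 2, so it starts at hour 2 and finishes at 2 + 1 = hour 3.
Job 3 waits on job 1 (finishes hour 3), so it starts at hour 3 and finishes at 3 + 1 = hour 4.
Job 2 cannot begin until job 1 (finishes hour 3). It runs from hour 3 to 3 + 9 = hour 12.
After job 2 (finishes hour 12), job 5 can start at hour 12 and finishes at hour 18.
Job 4 needs all of job 2 (finishes hour 12); job 1 (finishes hour 3). That puts its earliest start at hour 12; it finishes at 12 + 1 = hour 13.
Job 6 needs all of job 4 (finishes hour 13); job 3 (finishes hour 4). That puts its earliest start at hour 13; it finishes at 13 + 1 = hour 14.
Job 7 has to wait for job 6 (finishes hour 14); job 1 (finishes hour 3). The latest of these is hour 14, so job 7 runs hour 14 to 14 + 7 = hour 21.
All tasks are finished once the last one completes. Finish times: Job 1 at 3, Job 2 at 12, Job 3 at 4, Job 4 at 13, Job 5 at 18, Job 6 at 14, Job 7 at 21. The latest is hour 21.

21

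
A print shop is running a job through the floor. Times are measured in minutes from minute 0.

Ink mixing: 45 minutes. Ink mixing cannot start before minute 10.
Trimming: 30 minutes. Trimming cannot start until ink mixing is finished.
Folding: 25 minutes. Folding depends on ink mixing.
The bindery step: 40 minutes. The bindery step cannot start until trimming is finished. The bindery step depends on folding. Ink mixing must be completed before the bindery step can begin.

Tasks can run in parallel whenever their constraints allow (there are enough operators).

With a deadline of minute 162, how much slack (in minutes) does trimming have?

37

Ink mixing cannot begin until its own release at minute 10. It runs from minute 10 to 10 + 45 = minute 55.
After ink mixing (finishes minute 55), trimming can start at minute 55 and finishes at minute 85.

Working backward from the deadline:
To finish by minute 162, the bindery step (duration 40) must start no later than minute 122.
Since the bindery step (must start by minute 122) depends on it, trimming must finish by minute 122. Backing off its 30-minute duration gives a latest start of minute 92.
So trimming can start as early as minute 55 and as late as minute 92, giving 92 − 55 = 37 minutes of slack.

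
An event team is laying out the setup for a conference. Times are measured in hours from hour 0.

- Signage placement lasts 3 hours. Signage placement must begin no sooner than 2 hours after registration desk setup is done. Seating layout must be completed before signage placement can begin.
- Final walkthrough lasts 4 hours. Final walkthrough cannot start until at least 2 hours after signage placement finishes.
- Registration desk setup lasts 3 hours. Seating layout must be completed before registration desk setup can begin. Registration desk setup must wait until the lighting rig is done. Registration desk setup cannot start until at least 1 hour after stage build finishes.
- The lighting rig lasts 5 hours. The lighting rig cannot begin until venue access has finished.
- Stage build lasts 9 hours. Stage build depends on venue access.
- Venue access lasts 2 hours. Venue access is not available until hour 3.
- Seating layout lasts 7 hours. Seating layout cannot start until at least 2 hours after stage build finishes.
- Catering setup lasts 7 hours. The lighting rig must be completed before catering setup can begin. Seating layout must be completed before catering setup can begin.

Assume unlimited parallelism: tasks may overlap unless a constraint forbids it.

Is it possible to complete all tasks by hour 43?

Yes

After its own release at hour 3, venue access can start at hour 3 and finishes at hour 5.
After venue access (finishes hour 5), the lighting rig can start at hour 5 and finishes at hour 10.
After venue access (finishes hour 5), stage build can start at hour 5 and finishes at hour 14.
Seating layout waits on stage build (finishes hour 14, plus 2-hour gap → hour 16), so it starts at hour 16 and finishes at 16 + 7 = hour 23.
Catering setup needs all of the lighting rig (finishes hour 10); seating layout (finishes hour 23). That puts its earliest start at hour 23; it finishes at 23 + 7 = hour 30.
Registration desk setup cannot start until seating layout (finishes hour 23); the lighting rig (finishes hour 10); stage build (finishes hour 14, plus 1-hour gap → hour 15). The controlling bound is hour 23, so registration desk setup finishes at 23 + 3 = hour 26.
Signage placement has to wait for registration desk setup (finishes hour 26, plus 2-hour gap → hour 28); seating layout (finishes hour 23). The latest of these is hour 28, so signage placement runs hour 28 to 28 + 3 = hour 31.
Final walkthrough cannot begin until signage placement (finishes hour 31, plus 2-hour gap → hour 33). It runs from hour 33 to 33 + 4 = hour 37.
Every task is finished by hour 37, which is no later than the deadline of 43, so the schedule is feasible.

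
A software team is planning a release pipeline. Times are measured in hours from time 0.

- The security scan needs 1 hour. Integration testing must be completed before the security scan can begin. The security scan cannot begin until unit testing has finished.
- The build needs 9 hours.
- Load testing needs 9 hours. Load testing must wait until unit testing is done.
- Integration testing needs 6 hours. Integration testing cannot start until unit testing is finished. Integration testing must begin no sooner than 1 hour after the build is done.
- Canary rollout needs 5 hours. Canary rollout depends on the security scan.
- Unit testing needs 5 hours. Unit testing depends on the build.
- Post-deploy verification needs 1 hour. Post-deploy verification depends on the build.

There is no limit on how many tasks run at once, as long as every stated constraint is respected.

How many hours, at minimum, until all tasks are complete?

26

The build has no prerequisites, so it starts at hour 0 and finishes at hour 9.
After the build (finishes hour 9), post-deploy verification can start at hour 9 and finishes at hour 10.
After the build (finishes hour 9), unit testing can start at hour 9 and finishes at hour 14.
After unit testing (finishes hour 14), load testing can start at hour 14 and finishes at hour 23.
Integration testing needs all of unit testing (finishes hour 14); the build (finishes hour 9, plus 1-hour gap → hour 10). That puts its earliest start at hour 14; it finishes at 14 + 6 = hour 20.
For the security scan: integration testing (finishes hour 20); unit testing (finishes hour 14). Taking the maximum gives a start of hour 20, and it finishes at 20 + 1 = hour 21.
Canary rollout waits on the security scan (finishes hour 21), so it starts at hour 21 and finishes at 21 + 5 = hour 26.
All tasks are finished once the last one completes. Finish times: The build at 9, Unit testing at 14, Integration testing at 20, The security scan at 21, Canary rollout at 26, Load testing at 23, Post-deploy verification at 10. The latest is hour 26.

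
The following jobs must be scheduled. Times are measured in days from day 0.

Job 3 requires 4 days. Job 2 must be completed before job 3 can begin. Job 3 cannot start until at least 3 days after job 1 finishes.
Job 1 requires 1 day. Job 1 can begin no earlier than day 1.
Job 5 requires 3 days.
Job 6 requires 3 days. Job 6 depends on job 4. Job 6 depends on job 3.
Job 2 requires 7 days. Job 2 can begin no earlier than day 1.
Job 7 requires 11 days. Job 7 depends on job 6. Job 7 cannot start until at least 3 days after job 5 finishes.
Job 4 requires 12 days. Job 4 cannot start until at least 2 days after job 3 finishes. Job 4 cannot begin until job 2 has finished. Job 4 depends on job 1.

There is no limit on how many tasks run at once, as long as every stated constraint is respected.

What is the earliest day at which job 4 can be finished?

26

After its own release at day 1, job 2 can start at day 1 and finishes at day 8.
Job 1 cannot begin until its own release at day 1. It runs from day 1 to 1 + 1 = day 2.
Job 3 cannot start until job 2 (finishes day 8); job 1 (finishes day 2, plus 3-day gap → day 5). The controlling bound is day 8, so job 3 finishes at 8 + 4 = day 12.
Job 4 needs all of job 3 (finishes day 12, plus 2-day gap → day 14); job 2 (finishes day 8); job 1 (finishes day 2). That puts its earliest start at day 14; it finishes at 14 + 12 = day 26.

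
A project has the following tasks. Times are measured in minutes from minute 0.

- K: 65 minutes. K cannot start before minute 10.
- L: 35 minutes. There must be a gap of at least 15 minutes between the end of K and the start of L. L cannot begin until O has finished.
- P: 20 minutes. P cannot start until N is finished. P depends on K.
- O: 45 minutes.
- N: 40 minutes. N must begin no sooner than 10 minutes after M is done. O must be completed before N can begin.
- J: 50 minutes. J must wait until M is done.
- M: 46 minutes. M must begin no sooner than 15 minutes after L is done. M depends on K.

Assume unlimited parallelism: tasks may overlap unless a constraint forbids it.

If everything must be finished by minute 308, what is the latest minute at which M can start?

192

J must finish by minute 308; it takes 50 minutes, so it must start by 308 − 50 = minute 258.
P has no dependents, so it just needs to finish by minute 308. Starting by 308 − 20 = minute 288 achieves that.
N must finish before P (must start by minute 288). With a 40-minute duration, N must start by 288 − 40 = minute 248.
M must finish in time for J (must start by minute 258); N (must start by minute 248, minus 10-minute gap → minute 238). The tightest is minute 238, so M must start by 238 − 46 = minute 192.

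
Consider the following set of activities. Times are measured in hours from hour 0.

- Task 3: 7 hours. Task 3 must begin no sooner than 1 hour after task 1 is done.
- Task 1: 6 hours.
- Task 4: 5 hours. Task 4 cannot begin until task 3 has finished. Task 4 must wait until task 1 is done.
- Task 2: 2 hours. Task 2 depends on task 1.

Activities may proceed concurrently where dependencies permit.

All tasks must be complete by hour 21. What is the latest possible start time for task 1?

2

To finish by hour 21, task 2 (duration 2) must start no later than hour 19.
Task 4 must finish by hour 21; it takes 5 hours, so it must start by 21 − 5 = hour 16.
Task 3 has to be done before task 4 (must start by hour 16). That means finishing by hour 16, i.e. starting by 16 − 7 = hour 9.
Task 1 must finish in time for task 2 (must start by hour 19); task 3 (must start by hour 9, minus 1-hour gap → hour 8); task 4 (must start by hour 16). The tightest is hour 8, so task 1 must start by 8 − 6 = hour 2.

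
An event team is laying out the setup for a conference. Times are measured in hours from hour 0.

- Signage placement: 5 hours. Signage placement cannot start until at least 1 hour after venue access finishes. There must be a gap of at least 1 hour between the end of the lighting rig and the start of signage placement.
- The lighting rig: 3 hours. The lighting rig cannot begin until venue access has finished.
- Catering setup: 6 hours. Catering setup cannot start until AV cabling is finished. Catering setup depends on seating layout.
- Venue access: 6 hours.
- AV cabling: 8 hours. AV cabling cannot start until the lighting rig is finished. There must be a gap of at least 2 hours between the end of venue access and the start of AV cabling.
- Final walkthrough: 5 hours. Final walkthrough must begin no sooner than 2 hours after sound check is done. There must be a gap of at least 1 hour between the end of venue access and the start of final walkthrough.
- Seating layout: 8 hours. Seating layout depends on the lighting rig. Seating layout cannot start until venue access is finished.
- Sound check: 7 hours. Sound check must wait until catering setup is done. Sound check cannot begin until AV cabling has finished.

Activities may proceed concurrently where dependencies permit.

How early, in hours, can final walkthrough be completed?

37

Venue access can start immediately at hour 0; it finishes at hour 6.
The lighting rig cannot begin until venue access (finishes hour 6). It runs from hour 6 to 6 + 3 = hour 9.
Seating layout cannot start until the lighting rig (finishes hour 9); venue access (finishes hour 6). The controlling bound is hour 9, so seating layout finishes at 9 + 8 = hour 17.
AV cabling has to wait for the lighting rig (finishes hour 9); venue access (finishes hour 6, plus 2-hour gap → hour 8). The latest of these is hour 9, so AV cabling runs hour 9 to 9 + 8 = hour 17.
Catering setup cannot start until AV cabling (finishes hour 17); seating layout (finishes hour 17). The controlling bound is hour 17, so catering setup finishes at 17 + 6 = hour 23.
Sound check has to wait for catering setup (finishes hour 23); AV cabling (finishes hour 17). The latest of these is hour 23, so sound check runs hour 23 to 23 + 7 = hour 30.
Final walkthrough needs all of sound check (finishes hour 30, plus 2-hour gap → hour 32); venue access (finishes hour 6, plus 1-hour gap → hour 7). That puts its earliest start at hour 32; it finishes at 32 + 5 = hour 37.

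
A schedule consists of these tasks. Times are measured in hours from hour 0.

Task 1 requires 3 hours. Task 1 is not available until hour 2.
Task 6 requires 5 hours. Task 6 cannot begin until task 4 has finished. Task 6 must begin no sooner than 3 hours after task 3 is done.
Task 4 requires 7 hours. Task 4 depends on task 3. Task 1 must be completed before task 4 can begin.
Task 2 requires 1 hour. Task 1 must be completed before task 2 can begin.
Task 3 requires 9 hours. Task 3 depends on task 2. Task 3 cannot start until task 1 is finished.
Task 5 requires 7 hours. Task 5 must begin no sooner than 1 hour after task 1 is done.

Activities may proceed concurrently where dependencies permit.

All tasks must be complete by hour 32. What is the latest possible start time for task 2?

Task 6 has no dependents, so it just needs to finish by hour 32. Starting by 32 − 5 = hour 27 achieves that.
Since task 6 (must start by hour 27) depends on it, task 4 must finish by hour 27. Backing off its 7-hour duration gives a latest start of hour 20.
For task 3: task 4 (must start by hour 20); task 6 (must start by hour 27, minus 3-hour gap → hour 24). The most restrictive is hour 20; with a 9-hour duration, task 3 must start by hour 11.
Task 2 must finish before task 3 (must start by hour 11). With a 1-hour duration, task 2 must start by 11 − 1 = hour 10.

10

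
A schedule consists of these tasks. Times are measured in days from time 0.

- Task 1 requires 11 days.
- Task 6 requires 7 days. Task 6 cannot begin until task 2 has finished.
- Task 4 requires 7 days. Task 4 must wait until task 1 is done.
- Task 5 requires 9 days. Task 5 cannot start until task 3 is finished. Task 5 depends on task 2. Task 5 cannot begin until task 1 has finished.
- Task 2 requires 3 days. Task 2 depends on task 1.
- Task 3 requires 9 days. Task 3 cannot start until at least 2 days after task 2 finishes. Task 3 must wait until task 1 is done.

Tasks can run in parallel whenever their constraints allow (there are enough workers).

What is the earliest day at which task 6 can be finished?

Nothing blocks task 1, so it runs from day 0 to day 11.
Task 2 cannot begin until task 1 (finishes day 11). It runs from day 11 to 11 + 3 = day 14.
Task 6 cannot begin until task 2 (finishes day 14). It runs from day 14 to 14 + 7 = day 21.

21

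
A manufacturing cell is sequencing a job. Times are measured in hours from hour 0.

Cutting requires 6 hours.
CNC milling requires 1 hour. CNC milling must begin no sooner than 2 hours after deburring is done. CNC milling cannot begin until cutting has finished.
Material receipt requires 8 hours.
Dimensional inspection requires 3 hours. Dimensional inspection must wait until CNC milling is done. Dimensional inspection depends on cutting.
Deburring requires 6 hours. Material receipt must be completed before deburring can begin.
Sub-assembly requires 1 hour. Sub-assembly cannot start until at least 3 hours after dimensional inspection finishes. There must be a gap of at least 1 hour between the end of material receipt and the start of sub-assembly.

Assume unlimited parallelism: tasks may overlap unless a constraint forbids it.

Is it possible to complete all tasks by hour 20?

No

Cutting has no prerequisites, so it starts at hour 0 and finishes at hour 6.
Material receipt can start immediately at hour 0; it finishes at hour 8.
Deburring waits on material receipt (finishes hour 8), so it starts at hour 8 and finishes at 8 + 6 = hour 14.
CNC milling needs all of deburring (finishes hour 14, plus 2-hour gap → hour 16); cutting (finishes hour 6). That puts its earliest start at hour 16; it finishes at 16 + 1 = hour 17.
Dimensional inspection needs all of CNC milling (finishes hour 17); cutting (finishes hour 6). That puts its earliest start at hour 17; it finishes at 17 + 3 = hour 20.
For sub-assembly: dimensional inspection (finishes hour 20, plus 3-hour gap → hour 23); material receipt (finishes hour 8, plus 1-hour gap → hour 9). Taking the maximum gives a start of hour 23, and it finishes at 23 + 1 = hour 24.
The earliest everything can be done is hour 24, which is after the deadline of 20, so it is not possible.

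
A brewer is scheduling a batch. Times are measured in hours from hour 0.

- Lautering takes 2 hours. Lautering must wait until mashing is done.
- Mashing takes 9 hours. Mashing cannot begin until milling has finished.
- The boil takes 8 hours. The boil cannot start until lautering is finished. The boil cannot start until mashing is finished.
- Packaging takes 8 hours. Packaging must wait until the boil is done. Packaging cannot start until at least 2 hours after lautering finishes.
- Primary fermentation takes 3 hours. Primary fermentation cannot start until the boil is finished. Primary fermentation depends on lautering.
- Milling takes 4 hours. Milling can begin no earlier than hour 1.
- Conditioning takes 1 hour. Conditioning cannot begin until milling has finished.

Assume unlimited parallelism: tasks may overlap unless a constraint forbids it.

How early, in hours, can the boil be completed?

Milling waits on its own release at hour 1, so it starts at hour 1 and finishes at 1 + 4 = hour 5.
Mashing cannot begin until milling (finishes hour 5). It runs from hour 5 to 5 + 9 = hour 14.
Lautering cannot begin until mashing (finishes hour 14). It runs from hour 14 to 14 + 2 = hour 16.
The boil needs all of lautering (finishes hour 16); mashing (finishes hour 14). That puts its earliest start at hour 16; it finishes at 16 + 8 = hour 24.

24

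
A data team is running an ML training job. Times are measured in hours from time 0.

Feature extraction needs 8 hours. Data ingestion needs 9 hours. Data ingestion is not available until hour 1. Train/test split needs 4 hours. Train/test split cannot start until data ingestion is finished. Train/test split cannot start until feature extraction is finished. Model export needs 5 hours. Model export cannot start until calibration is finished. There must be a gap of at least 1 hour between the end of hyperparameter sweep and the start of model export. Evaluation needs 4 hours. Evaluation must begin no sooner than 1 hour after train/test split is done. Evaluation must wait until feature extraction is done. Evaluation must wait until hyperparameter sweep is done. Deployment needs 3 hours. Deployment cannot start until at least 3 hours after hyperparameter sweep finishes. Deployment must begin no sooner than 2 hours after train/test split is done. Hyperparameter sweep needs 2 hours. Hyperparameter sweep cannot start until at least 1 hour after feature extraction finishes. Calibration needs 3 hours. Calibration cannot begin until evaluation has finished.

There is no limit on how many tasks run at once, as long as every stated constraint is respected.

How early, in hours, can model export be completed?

27

Feature extraction has no prerequisites, so it starts at hour 0 and finishes at hour 8.
Hyperparameter sweep cannot begin until feature extraction (finishes hour 8, plus 1-hour gap → hour 9). It runs from hour 9 to 9 + 2 = hour 11.
Data ingestion waits on its own release at hour 1, so it starts at hour 1 and finishes at 1 + 9 = hour 10.
Train/test split has to wait for data ingestion (finishes hour 10); feature extraction (finishes hour 8). The latest of these is hour 10, so train/test split runs hour 10 to 10 + 4 = hour 14.
Evaluation has to wait for train/test split (finishes hour 14, plus 1-hour gap → hour 15); feature extraction (finishes hour 8); hyperparameter sweep (finishes hour 11). The latest of these is hour 15, so evaluation runs hour 15 to 15 + 4 = hour 19.
After evaluation (finishes hour 19), calibration can start at hour 19 and finishes at hour 22.
Model export cannot start until calibration (finishes hour 22); hyperparameter sweep (finishes hour 11, plus 1-hour gap → hour 12). The controlling bound is hour 22, so model export finishes at 22 + 5 = hour 27.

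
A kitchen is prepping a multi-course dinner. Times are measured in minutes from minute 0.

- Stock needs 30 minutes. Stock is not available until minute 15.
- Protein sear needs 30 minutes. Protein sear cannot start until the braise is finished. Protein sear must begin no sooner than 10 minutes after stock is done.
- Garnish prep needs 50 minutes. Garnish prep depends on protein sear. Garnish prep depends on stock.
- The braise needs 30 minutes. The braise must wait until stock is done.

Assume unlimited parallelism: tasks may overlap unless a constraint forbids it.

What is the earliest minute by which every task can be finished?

155

Stock waits on its own release at minute 15, so it starts at minute 15 and finishes at 15 + 30 = minute 45.
The braise waits on stock (finishes minute 45), so it starts at minute 45 and finishes at 45 + 30 = minute 75.
Protein sear needs all of the braise (finishes minute 75); stock (finishes minute 45, plus 10-minute gap → minute 55). That puts its earliest start at minute 75; it finishes at 75 + 30 = minute 105.
Garnish prep needs all of protein sear (finishes minute 105); stock (finishes minute 45). That puts its earliest start at minute 105; it finishes at 105 + 50 = minute 155.
All tasks are finished once the last one completes. Finish times: Stock at 45, The braise at 75, Protein sear at 105, Garnish prep at 155. The latest is minute 155.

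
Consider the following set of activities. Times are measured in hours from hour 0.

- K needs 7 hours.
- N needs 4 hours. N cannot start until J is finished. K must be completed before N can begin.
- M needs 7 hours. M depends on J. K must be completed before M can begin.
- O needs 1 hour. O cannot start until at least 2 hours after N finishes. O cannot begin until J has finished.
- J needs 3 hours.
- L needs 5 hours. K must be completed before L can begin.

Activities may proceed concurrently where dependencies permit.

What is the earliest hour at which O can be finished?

Nothing blocks K, so it runs from hour 0 to hour 7.
J has no prerequisites, so it starts at hour 0 and finishes at hour 3.
N cannot start until J (finishes hour 3); K (finishes hour 7). The controlling bound is hour 7, so N finishes at 7 + 4 = hour 11.
O cannot start until N (finishes hour 11, plus 2-hour gap → hour 13); J (finishes hour 3). The controlling bound is hour 13, so O finishes at 13 + 1 = hour 14.

14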